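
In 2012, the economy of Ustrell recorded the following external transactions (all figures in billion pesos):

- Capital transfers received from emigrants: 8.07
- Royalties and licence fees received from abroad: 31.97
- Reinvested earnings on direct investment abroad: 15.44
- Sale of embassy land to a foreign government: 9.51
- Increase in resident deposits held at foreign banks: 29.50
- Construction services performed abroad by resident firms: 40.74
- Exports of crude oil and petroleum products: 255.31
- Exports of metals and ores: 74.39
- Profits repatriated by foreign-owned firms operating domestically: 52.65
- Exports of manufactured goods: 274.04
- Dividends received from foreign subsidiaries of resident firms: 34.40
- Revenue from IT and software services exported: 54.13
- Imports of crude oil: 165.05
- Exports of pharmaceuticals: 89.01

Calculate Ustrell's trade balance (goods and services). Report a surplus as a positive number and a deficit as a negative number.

654.54

Goods: 255.31 - 165.05 + 74.39 + 89.01 + 274.04 = 527.70
Services: 31.97 + 54.13 + 40.74 = 126.84
Trade balance = 527.70 + 126.84 = 654.54
(Excluded from the trade balance — capital account: capital transfers received from emigrants 8.07, sale of embassy land to a foreign government 9.51; primary income: reinvested earnings on direct investment abroad 15.44, profits repatriated by foreign-owned firms operating domestically 52.65, dividends received from foreign subsidiaries of resident firms 34.40; financial account: increase in resident deposits held at foreign banks 29.50.)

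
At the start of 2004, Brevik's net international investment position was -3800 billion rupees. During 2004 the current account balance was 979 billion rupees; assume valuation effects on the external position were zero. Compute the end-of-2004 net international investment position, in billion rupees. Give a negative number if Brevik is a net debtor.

-2821

With no valuation effects, change in NIIP = current account = 979
End-of-year NIIP = -3800 + 979 = -2821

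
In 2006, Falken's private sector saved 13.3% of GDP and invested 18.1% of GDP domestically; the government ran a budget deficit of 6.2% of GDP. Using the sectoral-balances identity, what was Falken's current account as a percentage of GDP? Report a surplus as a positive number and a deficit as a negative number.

By the sectoral-balances identity, CA = (S_private - I) + (T - G).
Private balance = 13.3 - 18.1 = -4.8
Government balance (T - G) = -6.2
CA = -4.8 + (-6.2) = -11.0

-11.0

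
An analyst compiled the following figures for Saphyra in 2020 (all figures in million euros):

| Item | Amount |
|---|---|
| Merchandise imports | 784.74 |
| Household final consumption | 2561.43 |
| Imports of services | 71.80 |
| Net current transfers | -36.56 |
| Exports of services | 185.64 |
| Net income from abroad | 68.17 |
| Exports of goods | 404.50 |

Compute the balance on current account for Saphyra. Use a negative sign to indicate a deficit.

-234.79

Goods balance = 404.50 - 784.74 = -380.24
Services balance = 185.64 - 71.80 = 113.84
Trade balance (goods + services) = -380.24 + 113.84 = -266.40
Net primary income = 68.17
Net secondary income = -36.56
Current account = -266.40 + 68.17 + (-36.56) = -234.79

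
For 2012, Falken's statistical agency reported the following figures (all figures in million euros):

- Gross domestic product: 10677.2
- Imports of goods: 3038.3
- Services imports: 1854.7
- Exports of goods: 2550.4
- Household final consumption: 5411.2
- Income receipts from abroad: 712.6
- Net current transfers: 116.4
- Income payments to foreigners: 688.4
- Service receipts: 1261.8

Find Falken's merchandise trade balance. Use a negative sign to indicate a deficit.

Goods balance = 2550.4 - 3038.3 = -487.9

-487.9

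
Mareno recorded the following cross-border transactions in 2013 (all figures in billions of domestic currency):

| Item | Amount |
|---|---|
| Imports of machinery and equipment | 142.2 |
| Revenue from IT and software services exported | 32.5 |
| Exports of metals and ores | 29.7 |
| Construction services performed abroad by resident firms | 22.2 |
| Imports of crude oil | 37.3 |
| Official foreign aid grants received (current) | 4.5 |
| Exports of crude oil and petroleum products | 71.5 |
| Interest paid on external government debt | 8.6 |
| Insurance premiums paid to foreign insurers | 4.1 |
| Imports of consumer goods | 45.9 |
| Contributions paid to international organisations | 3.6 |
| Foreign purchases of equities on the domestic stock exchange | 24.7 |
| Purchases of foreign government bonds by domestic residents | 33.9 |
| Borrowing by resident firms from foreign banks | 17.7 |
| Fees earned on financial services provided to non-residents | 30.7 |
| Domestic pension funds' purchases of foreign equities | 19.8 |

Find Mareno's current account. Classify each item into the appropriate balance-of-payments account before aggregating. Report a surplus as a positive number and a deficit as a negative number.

Goods: -45.9 - 142.2 - 37.3 + 29.7 + 71.5 = -124.2
Services: 22.2 + 30.7 - 4.1 + 32.5 = 81.3
Primary income: -8.6
Secondary income: 4.5 - 3.6 = 0.9
Current account = (-124.2) + 81.3 + (-8.6) + 0.9 = -50.6
(Excluded from the current account — financial account: foreign purchases of equities on the domestic stock exchange 24.7, purchases of foreign government bonds by domestic residents 33.9, borrowing by resident firms from foreign banks 17.7, domestic pension funds' purchases of foreign equities 19.8.)

-50.6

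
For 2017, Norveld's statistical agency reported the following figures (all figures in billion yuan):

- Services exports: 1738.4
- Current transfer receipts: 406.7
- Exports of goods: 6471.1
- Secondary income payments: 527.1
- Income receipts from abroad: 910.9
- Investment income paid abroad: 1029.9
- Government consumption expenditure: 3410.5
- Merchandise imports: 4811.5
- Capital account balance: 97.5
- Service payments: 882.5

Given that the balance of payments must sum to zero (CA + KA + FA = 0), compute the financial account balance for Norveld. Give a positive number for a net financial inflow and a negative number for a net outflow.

-2373.6

Goods balance = 6471.1 - 4811.5 = 1659.6
Services balance = 1738.4 - 882.5 = 855.9
Trade balance (goods + services) = 1659.6 + 855.9 = 2515.5
Net primary income = 910.9 - 1029.9 = -119.0
Net secondary income = 406.7 - 527.1 = -120.4
Current account = 2515.5 + (-119.0) + (-120.4) = 2276.1
Financial account = -(2276.1 + 97.5) = -2373.6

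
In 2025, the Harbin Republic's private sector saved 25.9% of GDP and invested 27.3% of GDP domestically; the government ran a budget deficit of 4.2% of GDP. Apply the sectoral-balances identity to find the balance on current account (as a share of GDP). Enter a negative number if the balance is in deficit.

By the sectoral-balances identity, CA = (S_private - I) + (T - G).
Private balance = 25.9 - 27.3 = -1.4
Government balance (T - G) = -4.2
CA = -1.4 + (-4.2) = -5.6

-5.6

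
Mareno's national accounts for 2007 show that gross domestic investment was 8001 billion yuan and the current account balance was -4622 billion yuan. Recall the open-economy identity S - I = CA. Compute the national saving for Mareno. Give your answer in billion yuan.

S = I + CA = 8001 + (-4622) = 3379

3379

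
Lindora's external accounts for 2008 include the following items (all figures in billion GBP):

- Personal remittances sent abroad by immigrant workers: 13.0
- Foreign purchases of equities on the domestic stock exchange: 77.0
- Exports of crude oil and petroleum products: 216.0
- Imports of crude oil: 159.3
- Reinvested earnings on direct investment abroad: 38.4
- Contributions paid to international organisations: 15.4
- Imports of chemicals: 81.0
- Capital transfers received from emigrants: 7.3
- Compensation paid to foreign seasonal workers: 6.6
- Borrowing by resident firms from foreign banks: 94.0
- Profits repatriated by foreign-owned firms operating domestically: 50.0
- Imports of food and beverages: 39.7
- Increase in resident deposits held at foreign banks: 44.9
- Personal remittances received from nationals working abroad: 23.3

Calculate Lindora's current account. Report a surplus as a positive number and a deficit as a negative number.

-87.3

Goods: -39.7 + 216.0 - 81.0 - 159.3 = -64.0
Primary income: -6.6 - 50.0 + 38.4 = -18.2
Secondary income: -13.0 + 23.3 - 15.4 = -5.1
Current account = (-64.0) + (-18.2) + (-5.1) = -87.3
(Excluded from the current account — financial account: foreign purchases of equities on the domestic stock exchange 77.0, borrowing by resident firms from foreign banks 94.0, increase in resident deposits held at foreign banks 44.9; capital account: capital transfers received from emigrants 7.3.)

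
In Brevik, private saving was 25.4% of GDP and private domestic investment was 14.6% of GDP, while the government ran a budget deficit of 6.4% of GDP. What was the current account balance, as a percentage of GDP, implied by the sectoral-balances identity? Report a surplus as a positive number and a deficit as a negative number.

4.4

By the sectoral-balances identity, CA = (S_private - I) + (T - G).
Private balance = 25.4 - 14.6 = 10.8
Government balance (T - G) = -6.4
CA = 10.8 + (-6.4) = 4.4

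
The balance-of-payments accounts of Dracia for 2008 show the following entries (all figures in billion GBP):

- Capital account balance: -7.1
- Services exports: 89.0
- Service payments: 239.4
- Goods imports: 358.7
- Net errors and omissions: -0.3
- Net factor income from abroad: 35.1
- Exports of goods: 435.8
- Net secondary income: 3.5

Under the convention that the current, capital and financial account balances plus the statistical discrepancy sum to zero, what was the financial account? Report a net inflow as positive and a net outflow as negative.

42.1

Goods balance = 435.8 - 358.7 = 77.1
Services balance = 89.0 - 239.4 = -150.4
Trade balance (goods + services) = 77.1 + (-150.4) = -73.3
Net primary income = 35.1
Net secondary income = 3.5
Current account = -73.3 + 35.1 + 3.5 = -34.7
Financial account = -(-34.7 + (-7.1) + (-0.3)) = 42.1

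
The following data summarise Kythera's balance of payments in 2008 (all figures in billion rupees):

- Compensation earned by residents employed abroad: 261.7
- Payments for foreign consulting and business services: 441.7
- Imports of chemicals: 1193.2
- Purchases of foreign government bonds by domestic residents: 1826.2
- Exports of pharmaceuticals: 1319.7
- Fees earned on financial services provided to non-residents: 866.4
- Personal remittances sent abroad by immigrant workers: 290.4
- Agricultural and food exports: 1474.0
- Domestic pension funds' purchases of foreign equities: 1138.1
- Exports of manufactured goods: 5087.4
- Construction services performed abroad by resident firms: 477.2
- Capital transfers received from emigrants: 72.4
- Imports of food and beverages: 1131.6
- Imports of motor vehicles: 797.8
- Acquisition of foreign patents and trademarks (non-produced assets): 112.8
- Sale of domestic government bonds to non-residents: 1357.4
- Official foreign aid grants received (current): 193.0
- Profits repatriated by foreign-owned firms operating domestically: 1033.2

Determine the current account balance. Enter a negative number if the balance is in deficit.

4791.5

Goods: 1319.7 + 1474.0 - 1193.2 + 5087.4 - 797.8 - 1131.6 = 4758.5
Services: -441.7 + 866.4 + 477.2 = 901.9
Primary income: 261.7 - 1033.2 = -771.5
Secondary income: 193.0 - 290.4 = -97.4
Current account = 4758.5 + 901.9 + (-771.5) + (-97.4) = 4791.5
(Excluded from the current account — financial account: purchases of foreign government bonds by domestic residents 1826.2, domestic pension funds' purchases of foreign equities 1138.1, sale of domestic government bonds to non-residents 1357.4; capital account: capital transfers received from emigrants 72.4, acquisition of foreign patents and trademarks (non-produced assets) 112.8.)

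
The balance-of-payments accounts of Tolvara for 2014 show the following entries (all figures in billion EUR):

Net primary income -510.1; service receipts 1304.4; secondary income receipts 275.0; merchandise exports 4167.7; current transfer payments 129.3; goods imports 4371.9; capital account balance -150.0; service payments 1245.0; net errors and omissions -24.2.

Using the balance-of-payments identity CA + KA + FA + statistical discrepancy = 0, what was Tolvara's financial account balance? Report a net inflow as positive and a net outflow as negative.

683.4

Goods balance = 4167.7 - 4371.9 = -204.2
Services balance = 1304.4 - 1245.0 = 59.4
Trade balance (goods + services) = -204.2 + 59.4 = -144.8
Net primary income = -510.1
Net secondary income = 275.0 - 129.3 = 145.7
Current account = -144.8 + (-510.1) + 145.7 = -509.2
Financial account = -(-509.2 + (-150.0) + (-24.2)) = 683.4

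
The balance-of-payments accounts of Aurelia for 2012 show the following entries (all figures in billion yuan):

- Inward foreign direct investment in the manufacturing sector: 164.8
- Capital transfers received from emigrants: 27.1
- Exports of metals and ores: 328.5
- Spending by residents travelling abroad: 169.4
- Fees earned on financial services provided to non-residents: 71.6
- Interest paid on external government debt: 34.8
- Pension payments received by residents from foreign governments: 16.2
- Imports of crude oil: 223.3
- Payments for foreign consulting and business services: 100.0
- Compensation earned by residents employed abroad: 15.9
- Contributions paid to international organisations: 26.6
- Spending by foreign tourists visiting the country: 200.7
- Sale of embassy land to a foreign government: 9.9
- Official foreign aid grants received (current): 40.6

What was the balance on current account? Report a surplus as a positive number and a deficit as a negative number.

Goods: -223.3 + 328.5 = 105.2
Services: -169.4 - 100.0 + 200.7 + 71.6 = 2.9
Primary income: -34.8 + 15.9 = -18.9
Secondary income: 40.6 + 16.2 - 26.6 = 30.2
Current account = 105.2 + 2.9 + (-18.9) + 30.2 = 119.4
(Excluded from the current account — financial account: inward foreign direct investment in the manufacturing sector 164.8; capital account: capital transfers received from emigrants 27.1, sale of embassy land to a foreign government 9.9.)

119.4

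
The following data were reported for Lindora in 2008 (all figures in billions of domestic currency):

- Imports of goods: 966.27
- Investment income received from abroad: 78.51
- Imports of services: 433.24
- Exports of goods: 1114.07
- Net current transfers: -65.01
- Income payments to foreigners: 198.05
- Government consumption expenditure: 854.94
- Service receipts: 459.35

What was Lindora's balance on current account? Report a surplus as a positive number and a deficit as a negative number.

Goods balance = 1114.07 - 966.27 = 147.80
Services balance = 459.35 - 433.24 = 26.11
Trade balance (goods + services) = 147.80 + 26.11 = 173.91
Net primary income = 78.51 - 198.05 = -119.54
Net secondary income = -65.01
Current account = 173.91 + (-119.54) + (-65.01) = -10.64

-10.64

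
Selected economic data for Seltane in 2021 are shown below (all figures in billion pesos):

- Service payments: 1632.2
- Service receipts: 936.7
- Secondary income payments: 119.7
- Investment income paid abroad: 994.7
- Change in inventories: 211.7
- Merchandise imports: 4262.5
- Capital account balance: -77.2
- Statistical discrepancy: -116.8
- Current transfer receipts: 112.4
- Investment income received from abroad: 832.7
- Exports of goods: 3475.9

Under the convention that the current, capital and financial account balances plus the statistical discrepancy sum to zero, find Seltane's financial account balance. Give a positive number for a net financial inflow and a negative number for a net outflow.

Goods balance = 3475.9 - 4262.5 = -786.6
Services balance = 936.7 - 1632.2 = -695.5
Trade balance (goods + services) = -786.6 + (-695.5) = -1482.1
Net primary income = 832.7 - 994.7 = -162.0
Net secondary income = 112.4 - 119.7 = -7.3
Current account = -1482.1 + (-162.0) + (-7.3) = -1651.4
Financial account = -(-1651.4 + (-77.2) + (-116.8)) = 1845.4

1845.4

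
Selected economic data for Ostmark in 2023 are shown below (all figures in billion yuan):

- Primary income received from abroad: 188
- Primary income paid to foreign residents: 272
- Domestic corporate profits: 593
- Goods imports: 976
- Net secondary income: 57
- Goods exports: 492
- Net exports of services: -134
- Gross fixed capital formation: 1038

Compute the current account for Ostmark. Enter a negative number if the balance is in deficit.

-645

Goods balance = 492 - 976 = -484
Services balance = -134
Trade balance (goods + services) = -484 + (-134) = -618
Net primary income = 188 - 272 = -84
Net secondary income = 57
Current account = -618 + (-84) + 57 = -645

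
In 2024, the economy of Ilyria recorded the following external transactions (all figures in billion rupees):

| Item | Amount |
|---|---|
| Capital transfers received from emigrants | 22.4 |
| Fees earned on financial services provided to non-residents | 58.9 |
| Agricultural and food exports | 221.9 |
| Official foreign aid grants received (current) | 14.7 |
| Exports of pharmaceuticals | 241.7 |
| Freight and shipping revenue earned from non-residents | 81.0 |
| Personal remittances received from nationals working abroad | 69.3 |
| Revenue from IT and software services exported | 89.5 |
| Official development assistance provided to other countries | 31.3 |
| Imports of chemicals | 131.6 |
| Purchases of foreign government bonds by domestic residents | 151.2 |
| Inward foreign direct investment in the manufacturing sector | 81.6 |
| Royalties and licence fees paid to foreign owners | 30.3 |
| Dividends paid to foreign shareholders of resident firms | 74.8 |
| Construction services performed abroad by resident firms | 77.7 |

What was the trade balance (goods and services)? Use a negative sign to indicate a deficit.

608.8

Goods: -131.6 + 221.9 + 241.7 = 332.0
Services: 81.0 + 77.7 + 89.5 - 30.3 + 58.9 = 276.8
Trade balance = 332.0 + 276.8 = 608.8
(Excluded from the trade balance — capital account: capital transfers received from emigrants 22.4; secondary income: official foreign aid grants received (current) 14.7, personal remittances received from nationals working abroad 69.3, official development assistance provided to other countries 31.3; financial account: purchases of foreign government bonds by domestic residents 151.2, inward foreign direct investment in the manufacturing sector 81.6; primary income: dividends paid to foreign shareholders of resident firms 74.8.)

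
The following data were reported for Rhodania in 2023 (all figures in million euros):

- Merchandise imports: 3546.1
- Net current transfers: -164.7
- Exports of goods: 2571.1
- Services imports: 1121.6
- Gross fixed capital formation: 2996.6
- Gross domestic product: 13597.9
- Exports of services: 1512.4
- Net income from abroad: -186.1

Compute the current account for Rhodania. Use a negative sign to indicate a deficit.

Goods balance = 2571.1 - 3546.1 = -975.0
Services balance = 1512.4 - 1121.6 = 390.8
Trade balance (goods + services) = -975.0 + 390.8 = -584.2
Net primary income = -186.1
Net secondary income = -164.7
Current account = -584.2 + (-186.1) + (-164.7) = -935.0

-935.0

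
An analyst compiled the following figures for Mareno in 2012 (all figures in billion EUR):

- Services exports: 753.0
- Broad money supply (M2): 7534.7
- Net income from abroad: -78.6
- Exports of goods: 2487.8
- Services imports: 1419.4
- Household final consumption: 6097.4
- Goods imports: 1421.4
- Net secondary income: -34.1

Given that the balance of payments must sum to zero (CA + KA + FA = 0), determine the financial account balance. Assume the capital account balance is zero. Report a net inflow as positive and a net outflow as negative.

-287.3

Goods balance = 2487.8 - 1421.4 = 1066.4
Services balance = 753.0 - 1419.4 = -666.4
Trade balance (goods + services) = 1066.4 + (-666.4) = 400.0
Net primary income = -78.6
Net secondary income = -34.1
Current account = 400.0 + (-78.6) + (-34.1) = 287.3
Financial account = -(287.3) = -287.3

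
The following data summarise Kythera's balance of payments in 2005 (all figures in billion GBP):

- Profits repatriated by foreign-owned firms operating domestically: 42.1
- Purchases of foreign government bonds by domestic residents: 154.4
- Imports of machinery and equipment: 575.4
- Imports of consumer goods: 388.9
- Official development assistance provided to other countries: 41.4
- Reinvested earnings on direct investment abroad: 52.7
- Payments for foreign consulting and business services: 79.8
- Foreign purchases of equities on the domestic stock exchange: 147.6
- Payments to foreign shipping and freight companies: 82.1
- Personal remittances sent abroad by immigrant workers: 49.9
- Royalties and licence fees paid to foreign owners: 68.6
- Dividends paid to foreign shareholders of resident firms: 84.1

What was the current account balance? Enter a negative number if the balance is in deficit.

-1359.6

Goods: -388.9 - 575.4 = -964.3
Services: -68.6 - 79.8 - 82.1 = -230.5
Primary income: 52.7 - 42.1 - 84.1 = -73.5
Secondary income: -41.4 - 49.9 = -91.3
Current account = (-964.3) + (-230.5) + (-73.5) + (-91.3) = -1359.6
(Excluded from the current account — financial account: purchases of foreign government bonds by domestic residents 154.4, foreign purchases of equities on the domestic stock exchange 147.6.)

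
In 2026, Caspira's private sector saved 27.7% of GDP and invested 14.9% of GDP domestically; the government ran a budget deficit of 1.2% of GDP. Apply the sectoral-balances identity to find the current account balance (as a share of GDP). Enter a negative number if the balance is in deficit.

By the sectoral-balances identity, CA = (S_private - I) + (T - G).
Private balance = 27.7 - 14.9 = 12.8
Government balance (T - G) = -1.2
CA = 12.8 + (-1.2) = 11.6

11.6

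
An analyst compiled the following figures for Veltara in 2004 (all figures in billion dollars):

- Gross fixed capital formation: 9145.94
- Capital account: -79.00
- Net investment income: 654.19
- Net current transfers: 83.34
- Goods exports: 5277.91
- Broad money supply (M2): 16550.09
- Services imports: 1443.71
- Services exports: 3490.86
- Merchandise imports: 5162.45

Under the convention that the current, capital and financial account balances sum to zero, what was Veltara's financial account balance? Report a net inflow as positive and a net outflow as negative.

Goods balance = 5277.91 - 5162.45 = 115.46
Services balance = 3490.86 - 1443.71 = 2047.15
Trade balance (goods + services) = 115.46 + 2047.15 = 2162.61
Net primary income = 654.19
Net secondary income = 83.34
Current account = 2162.61 + 654.19 + 83.34 = 2900.14
Financial account = -(2900.14 + (-79.00)) = -2821.14

-2821.14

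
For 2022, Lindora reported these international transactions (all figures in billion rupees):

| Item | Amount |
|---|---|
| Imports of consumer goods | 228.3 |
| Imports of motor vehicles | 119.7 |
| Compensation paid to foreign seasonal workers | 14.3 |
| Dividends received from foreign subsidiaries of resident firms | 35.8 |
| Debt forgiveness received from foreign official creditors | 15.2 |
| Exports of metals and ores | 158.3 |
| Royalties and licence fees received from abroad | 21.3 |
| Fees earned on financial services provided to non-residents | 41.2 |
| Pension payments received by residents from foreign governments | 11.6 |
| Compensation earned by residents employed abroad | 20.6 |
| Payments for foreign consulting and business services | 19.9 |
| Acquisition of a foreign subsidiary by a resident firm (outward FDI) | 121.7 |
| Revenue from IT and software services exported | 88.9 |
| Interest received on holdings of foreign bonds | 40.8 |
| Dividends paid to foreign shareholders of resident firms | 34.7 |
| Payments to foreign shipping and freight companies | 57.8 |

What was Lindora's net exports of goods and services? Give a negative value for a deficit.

-116.0

Goods: -228.3 + 158.3 - 119.7 = -189.7
Services: -19.9 - 57.8 + 88.9 + 21.3 + 41.2 = 73.7
Trade balance = -189.7 + 73.7 = -116.0
(Excluded from the trade balance — primary income: compensation paid to foreign seasonal workers 14.3, dividends received from foreign subsidiaries of resident firms 35.8, compensation earned by residents employed abroad 20.6, interest received on holdings of foreign bonds 40.8, dividends paid to foreign shareholders of resident firms 34.7; capital account: debt forgiveness received from foreign official creditors 15.2; secondary income: pension payments received by residents from foreign governments 11.6; financial account: acquisition of a foreign subsidiary by a resident firm (outward FDI) 121.7.)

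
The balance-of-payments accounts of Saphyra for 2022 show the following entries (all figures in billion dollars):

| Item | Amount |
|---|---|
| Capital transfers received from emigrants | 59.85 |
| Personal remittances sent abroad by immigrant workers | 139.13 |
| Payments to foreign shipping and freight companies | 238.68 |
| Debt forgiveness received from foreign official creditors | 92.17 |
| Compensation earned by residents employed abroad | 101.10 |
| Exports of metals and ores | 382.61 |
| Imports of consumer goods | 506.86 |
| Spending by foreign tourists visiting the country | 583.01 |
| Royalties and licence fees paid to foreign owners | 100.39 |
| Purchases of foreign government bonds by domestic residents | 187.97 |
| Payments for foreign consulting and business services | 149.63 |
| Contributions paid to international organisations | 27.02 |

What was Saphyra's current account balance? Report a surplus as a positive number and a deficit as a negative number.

-94.99

Goods: 382.61 - 506.86 = -124.25
Services: 583.01 - 100.39 - 149.63 - 238.68 = 94.31
Primary income: 101.10
Secondary income: -139.13 - 27.02 = -166.15
Current account = (-124.25) + 94.31 + 101.10 + (-166.15) = -94.99
(Excluded from the current account — capital account: capital transfers received from emigrants 59.85, debt forgiveness received from foreign official creditors 92.17; financial account: purchases of foreign government bonds by domestic residents 187.97.)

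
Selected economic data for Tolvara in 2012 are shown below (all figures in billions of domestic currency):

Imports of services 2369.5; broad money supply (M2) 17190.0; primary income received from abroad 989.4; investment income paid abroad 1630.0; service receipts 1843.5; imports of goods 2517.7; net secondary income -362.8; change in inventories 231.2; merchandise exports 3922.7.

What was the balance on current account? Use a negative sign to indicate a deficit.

Goods balance = 3922.7 - 2517.7 = 1405.0
Services balance = 1843.5 - 2369.5 = -526.0
Trade balance (goods + services) = 1405.0 + (-526.0) = 879.0
Net primary income = 989.4 - 1630.0 = -640.6
Net secondary income = -362.8
Current account = 879.0 + (-640.6) + (-362.8) = -124.4

-124.4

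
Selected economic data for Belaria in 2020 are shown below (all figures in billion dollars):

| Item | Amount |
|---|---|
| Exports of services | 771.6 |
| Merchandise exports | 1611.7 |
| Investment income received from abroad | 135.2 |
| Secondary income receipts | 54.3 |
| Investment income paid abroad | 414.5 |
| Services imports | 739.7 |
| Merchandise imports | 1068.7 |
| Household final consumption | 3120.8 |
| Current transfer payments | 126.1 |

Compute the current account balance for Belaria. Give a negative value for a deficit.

Goods balance = 1611.7 - 1068.7 = 543.0
Services balance = 771.6 - 739.7 = 31.9
Trade balance (goods + services) = 543.0 + 31.9 = 574.9
Net primary income = 135.2 - 414.5 = -279.3
Net secondary income = 54.3 - 126.1 = -71.8
Current account = 574.9 + (-279.3) + (-71.8) = 223.8

223.8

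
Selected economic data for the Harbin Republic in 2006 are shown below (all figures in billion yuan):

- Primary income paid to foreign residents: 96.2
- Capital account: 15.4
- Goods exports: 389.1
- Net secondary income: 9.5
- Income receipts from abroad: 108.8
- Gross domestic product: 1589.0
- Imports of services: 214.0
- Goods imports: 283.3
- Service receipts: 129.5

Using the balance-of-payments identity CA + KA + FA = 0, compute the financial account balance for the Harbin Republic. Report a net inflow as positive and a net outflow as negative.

-58.8

Goods balance = 389.1 - 283.3 = 105.8
Services balance = 129.5 - 214.0 = -84.5
Trade balance (goods + services) = 105.8 + (-84.5) = 21.3
Net primary income = 108.8 - 96.2 = 12.6
Net secondary income = 9.5
Current account = 21.3 + 12.6 + 9.5 = 43.4
Financial account = -(43.4 + 15.4) = -58.8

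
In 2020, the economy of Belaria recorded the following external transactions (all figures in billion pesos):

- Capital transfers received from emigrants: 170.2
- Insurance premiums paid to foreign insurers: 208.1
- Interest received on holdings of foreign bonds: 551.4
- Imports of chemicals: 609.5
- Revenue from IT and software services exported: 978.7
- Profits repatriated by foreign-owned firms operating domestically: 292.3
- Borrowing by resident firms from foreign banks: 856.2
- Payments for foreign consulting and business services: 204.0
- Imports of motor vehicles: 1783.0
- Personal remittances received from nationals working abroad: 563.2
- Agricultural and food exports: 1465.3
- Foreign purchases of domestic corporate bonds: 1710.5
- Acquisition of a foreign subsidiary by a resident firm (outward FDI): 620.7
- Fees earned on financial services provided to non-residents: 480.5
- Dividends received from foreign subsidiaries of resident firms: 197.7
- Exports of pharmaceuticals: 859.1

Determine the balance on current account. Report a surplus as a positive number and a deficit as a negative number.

1999.0

Goods: 1465.3 + 859.1 - 609.5 - 1783.0 = -68.1
Services: 480.5 + 978.7 - 208.1 - 204.0 = 1047.1
Primary income: 197.7 + 551.4 - 292.3 = 456.8
Secondary income: 563.2
Current account = (-68.1) + 1047.1 + 456.8 + 563.2 = 1999.0
(Excluded from the current account — capital account: capital transfers received from emigrants 170.2; financial account: borrowing by resident firms from foreign banks 856.2, foreign purchases of domestic corporate bonds 1710.5, acquisition of a foreign subsidiary by a resident firm (outward FDI) 620.7.)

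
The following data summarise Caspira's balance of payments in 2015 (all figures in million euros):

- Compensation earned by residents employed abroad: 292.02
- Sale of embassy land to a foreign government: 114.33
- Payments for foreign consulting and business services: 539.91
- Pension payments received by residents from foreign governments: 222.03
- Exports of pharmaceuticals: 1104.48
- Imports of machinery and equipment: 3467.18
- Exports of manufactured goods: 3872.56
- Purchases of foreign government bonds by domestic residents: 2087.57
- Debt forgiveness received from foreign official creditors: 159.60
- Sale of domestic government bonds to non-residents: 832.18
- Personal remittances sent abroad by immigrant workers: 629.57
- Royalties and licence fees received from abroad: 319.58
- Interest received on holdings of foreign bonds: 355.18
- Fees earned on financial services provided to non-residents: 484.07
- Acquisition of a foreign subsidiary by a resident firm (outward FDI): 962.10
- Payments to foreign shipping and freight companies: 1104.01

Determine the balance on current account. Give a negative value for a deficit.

909.25

Goods: 3872.56 + 1104.48 - 3467.18 = 1509.86
Services: -1104.01 + 319.58 - 539.91 + 484.07 = -840.27
Primary income: 292.02 + 355.18 = 647.20
Secondary income: -629.57 + 222.03 = -407.54
Current account = 1509.86 + (-840.27) + 647.20 + (-407.54) = 909.25
(Excluded from the current account — capital account: sale of embassy land to a foreign government 114.33, debt forgiveness received from foreign official creditors 159.60; financial account: purchases of foreign government bonds by domestic residents 2087.57, sale of domestic government bonds to non-residents 832.18, acquisition of a foreign subsidiary by a resident firm (outward FDI) 962.10.)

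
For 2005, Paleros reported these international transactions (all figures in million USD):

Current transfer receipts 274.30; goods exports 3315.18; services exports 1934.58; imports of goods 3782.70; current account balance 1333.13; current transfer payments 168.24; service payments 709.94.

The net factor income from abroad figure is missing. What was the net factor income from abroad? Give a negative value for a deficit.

Current account = goods balance + services balance + net primary income + net secondary income
Sum of the known components = 863.18
Net factor income from abroad = CA - (known components) = 1333.13 - 863.18 = 469.95

469.95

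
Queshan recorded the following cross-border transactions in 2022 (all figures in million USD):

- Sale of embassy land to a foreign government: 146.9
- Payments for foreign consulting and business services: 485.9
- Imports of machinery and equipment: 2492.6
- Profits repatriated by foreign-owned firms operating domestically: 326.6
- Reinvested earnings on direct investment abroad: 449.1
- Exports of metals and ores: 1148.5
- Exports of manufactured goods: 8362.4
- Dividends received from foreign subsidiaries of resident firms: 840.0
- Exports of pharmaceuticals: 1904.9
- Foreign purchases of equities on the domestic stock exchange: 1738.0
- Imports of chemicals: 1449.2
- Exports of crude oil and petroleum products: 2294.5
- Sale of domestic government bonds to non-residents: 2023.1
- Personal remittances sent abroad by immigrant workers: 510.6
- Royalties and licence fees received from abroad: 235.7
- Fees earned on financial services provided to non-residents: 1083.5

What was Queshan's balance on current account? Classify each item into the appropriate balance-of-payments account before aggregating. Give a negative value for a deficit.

Goods: 1904.9 + 2294.5 - 1449.2 + 1148.5 - 2492.6 + 8362.4 = 9768.5
Services: -485.9 + 235.7 + 1083.5 = 833.3
Primary income: -326.6 + 449.1 + 840.0 = 962.5
Secondary income: -510.6
Current account = 9768.5 + 833.3 + 962.5 + (-510.6) = 11053.7
(Excluded from the current account — capital account: sale of embassy land to a foreign government 146.9; financial account: foreign purchases of equities on the domestic stock exchange 1738.0, sale of domestic government bonds to non-residents 2023.1.)

11053.7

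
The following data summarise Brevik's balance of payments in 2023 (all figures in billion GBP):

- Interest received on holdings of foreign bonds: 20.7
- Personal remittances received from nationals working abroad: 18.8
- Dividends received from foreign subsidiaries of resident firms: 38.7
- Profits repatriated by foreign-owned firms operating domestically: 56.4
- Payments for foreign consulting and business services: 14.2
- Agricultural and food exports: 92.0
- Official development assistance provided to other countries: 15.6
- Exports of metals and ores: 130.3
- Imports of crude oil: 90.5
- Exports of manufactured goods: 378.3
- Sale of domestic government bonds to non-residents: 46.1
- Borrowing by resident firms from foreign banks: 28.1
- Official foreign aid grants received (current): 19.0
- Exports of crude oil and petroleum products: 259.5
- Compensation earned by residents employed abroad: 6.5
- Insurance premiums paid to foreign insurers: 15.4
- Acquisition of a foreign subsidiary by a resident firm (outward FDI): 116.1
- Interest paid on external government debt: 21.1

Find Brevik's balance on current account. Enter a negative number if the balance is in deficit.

750.6

Goods: -90.5 + 92.0 + 378.3 + 130.3 + 259.5 = 769.6
Services: -14.2 - 15.4 = -29.6
Primary income: -56.4 + 6.5 + 38.7 - 21.1 + 20.7 = -11.6
Secondary income: 18.8 - 15.6 + 19.0 = 22.2
Current account = 769.6 + (-29.6) + (-11.6) + 22.2 = 750.6
(Excluded from the current account — financial account: sale of domestic government bonds to non-residents 46.1, borrowing by resident firms from foreign banks 28.1, acquisition of a foreign subsidiary by a resident firm (outward FDI) 116.1.)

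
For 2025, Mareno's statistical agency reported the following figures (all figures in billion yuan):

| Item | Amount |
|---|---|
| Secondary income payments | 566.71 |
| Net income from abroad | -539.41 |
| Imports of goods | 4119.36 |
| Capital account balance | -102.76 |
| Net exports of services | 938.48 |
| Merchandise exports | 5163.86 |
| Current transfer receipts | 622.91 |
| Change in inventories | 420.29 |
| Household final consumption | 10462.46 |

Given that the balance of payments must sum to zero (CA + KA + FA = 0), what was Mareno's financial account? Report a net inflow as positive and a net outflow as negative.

Goods balance = 5163.86 - 4119.36 = 1044.50
Services balance = 938.48
Trade balance (goods + services) = 1044.50 + 938.48 = 1982.98
Net primary income = -539.41
Net secondary income = 622.91 - 566.71 = 56.20
Current account = 1982.98 + (-539.41) + 56.20 = 1499.77
Financial account = -(1499.77 + (-102.76)) = -1397.01

-1397.01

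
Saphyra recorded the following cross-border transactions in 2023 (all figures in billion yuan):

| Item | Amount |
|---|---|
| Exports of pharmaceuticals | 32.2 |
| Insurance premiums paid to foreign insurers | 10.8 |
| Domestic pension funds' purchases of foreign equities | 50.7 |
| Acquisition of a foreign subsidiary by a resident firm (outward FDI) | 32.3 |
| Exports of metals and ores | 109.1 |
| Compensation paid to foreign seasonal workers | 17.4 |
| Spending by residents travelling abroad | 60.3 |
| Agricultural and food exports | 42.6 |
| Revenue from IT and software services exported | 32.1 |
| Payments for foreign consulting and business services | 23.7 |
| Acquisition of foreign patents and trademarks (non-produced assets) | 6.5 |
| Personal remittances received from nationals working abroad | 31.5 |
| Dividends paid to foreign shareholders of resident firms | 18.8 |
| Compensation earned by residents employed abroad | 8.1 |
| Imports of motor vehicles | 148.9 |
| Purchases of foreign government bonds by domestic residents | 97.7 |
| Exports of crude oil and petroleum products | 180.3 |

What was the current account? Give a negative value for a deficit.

Goods: 109.1 + 42.6 + 180.3 - 148.9 + 32.2 = 215.3
Services: -10.8 - 60.3 + 32.1 - 23.7 = -62.7
Primary income: -18.8 + 8.1 - 17.4 = -28.1
Secondary income: 31.5
Current account = 215.3 + (-62.7) + (-28.1) + 31.5 = 156.0
(Excluded from the current account — financial account: domestic pension funds' purchases of foreign equities 50.7, acquisition of a foreign subsidiary by a resident firm (outward FDI) 32.3, purchases of foreign government bonds by domestic residents 97.7; capital account: acquisition of foreign patents and trademarks (non-produced assets) 6.5.)

156.0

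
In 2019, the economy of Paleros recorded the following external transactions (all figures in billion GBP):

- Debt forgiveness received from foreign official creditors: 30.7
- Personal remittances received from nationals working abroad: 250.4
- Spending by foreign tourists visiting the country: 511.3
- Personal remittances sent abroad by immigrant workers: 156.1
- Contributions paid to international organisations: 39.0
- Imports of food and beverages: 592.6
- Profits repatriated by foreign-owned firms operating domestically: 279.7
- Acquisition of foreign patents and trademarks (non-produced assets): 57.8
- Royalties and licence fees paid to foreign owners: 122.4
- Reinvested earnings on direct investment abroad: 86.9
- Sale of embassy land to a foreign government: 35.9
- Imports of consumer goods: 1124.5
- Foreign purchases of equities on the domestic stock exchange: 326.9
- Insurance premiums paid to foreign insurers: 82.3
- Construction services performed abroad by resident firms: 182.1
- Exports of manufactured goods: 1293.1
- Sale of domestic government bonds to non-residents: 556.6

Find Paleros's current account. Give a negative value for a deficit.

Goods: -592.6 - 1124.5 + 1293.1 = -424.0
Services: -122.4 - 82.3 + 511.3 + 182.1 = 488.7
Primary income: 86.9 - 279.7 = -192.8
Secondary income: -156.1 - 39.0 + 250.4 = 55.3
Current account = (-424.0) + 488.7 + (-192.8) + 55.3 = -72.8
(Excluded from the current account — capital account: debt forgiveness received from foreign official creditors 30.7, acquisition of foreign patents and trademarks (non-produced assets) 57.8, sale of embassy land to a foreign government 35.9; financial account: foreign purchases of equities on the domestic stock exchange 326.9, sale of domestic government bonds to non-residents 556.6.)

-72.8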